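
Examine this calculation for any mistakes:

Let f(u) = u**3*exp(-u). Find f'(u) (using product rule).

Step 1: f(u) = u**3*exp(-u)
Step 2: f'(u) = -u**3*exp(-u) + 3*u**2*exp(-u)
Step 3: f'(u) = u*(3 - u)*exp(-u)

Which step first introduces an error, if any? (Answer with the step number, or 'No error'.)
Step 3

Step 3 is incorrect due to a wrong exponent.
The step shows: u*(3 - u)*exp(-u)
The correct value should be: u**2*(3 - u)*exp(-u)

Explanation: The exponent 2 on u was incorrectly written as 1: the term u**2*(3 - u)*exp(-u) was incorrectly written as u*(3 - u)*exp(-u)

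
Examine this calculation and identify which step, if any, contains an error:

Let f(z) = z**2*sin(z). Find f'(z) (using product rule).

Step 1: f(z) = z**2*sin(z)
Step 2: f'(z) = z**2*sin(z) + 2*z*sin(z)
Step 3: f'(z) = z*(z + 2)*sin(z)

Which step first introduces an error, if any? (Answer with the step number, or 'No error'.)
Step 2

Step 2 is incorrect due to a wrong trig function.
The step shows: z**2*sin(z) + 2*z*sin(z)
The correct value should be: z**2*cos(z) + 2*z*sin(z)

Explanation: cos(z) was incorrectly written as sin(z): the term z**2*cos(z) was incorrectly written as z**2*sin(z)
The later steps are derived from this incorrect expression, so the error originates in Step 2.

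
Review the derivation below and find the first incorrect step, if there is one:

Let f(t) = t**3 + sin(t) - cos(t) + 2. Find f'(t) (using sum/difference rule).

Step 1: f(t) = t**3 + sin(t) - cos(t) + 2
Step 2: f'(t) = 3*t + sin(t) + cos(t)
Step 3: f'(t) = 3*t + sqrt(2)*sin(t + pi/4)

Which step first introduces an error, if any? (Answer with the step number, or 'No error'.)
Step 2

Step 2 is incorrect due to a wrong exponent.
The step shows: 3*t + sin(t) + cos(t)
The correct value should be: 3*t**2 + sin(t) + cos(t)

Explanation: The exponent 2 on t was incorrectly written as 1: the term 3*t**2 was incorrectly written as 3*t
The later steps are derived from this incorrect expression, so the error originates in Step 2.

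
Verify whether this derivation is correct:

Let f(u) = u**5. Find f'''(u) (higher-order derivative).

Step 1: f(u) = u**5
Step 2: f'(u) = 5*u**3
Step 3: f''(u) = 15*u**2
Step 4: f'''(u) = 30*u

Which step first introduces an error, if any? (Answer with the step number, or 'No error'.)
Step 2

Step 2 is incorrect due to a wrong exponent.
The step shows: 5*u**3
The correct value should be: 5*u**4

Explanation: The exponent 4 on u was incorrectly written as 3: the term 5*u**4 was incorrectly written as 5*u**3
The later steps are derived from this incorrect expression, so the error originates in Step 2.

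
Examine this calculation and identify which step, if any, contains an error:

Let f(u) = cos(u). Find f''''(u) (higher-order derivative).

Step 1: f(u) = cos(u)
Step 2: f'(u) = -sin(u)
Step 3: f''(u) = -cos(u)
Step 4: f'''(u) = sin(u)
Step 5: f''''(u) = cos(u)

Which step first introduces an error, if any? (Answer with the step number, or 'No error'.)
No error

All steps in this derivation are correct.
The final answer f''''(u) = cos(u) is valid.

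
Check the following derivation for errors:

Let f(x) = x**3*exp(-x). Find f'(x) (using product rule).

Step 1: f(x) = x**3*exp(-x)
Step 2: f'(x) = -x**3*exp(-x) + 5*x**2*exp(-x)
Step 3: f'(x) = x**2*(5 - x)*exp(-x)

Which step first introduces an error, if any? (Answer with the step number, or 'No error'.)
Step 2

Step 2 is incorrect due to a wrong coefficient.
The step shows: -x**3*exp(-x) + 5*x**2*exp(-x)
The correct value should be: -x**3*exp(-x) + 3*x**2*exp(-x)

Explanation: The coefficient 3 was incorrectly written as 5: the term 3*x**2*exp(-x) was incorrectly written as 5*x**2*exp(-x)
The later steps are derived from this incorrect expression, so the error originates in Step 2.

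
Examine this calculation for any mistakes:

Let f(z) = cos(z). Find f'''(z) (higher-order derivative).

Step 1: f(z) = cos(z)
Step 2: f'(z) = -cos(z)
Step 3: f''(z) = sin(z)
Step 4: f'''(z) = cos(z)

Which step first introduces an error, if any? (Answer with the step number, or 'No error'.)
Step 2

Step 2 is incorrect due to a wrong trig function.
The step shows: -cos(z)
The correct value should be: -sin(z)

Explanation: sin(z) was incorrectly written as cos(z): the term -sin(z) was incorrectly written as -cos(z)
The later steps are derived from this incorrect expression, so the error originates in Step 2.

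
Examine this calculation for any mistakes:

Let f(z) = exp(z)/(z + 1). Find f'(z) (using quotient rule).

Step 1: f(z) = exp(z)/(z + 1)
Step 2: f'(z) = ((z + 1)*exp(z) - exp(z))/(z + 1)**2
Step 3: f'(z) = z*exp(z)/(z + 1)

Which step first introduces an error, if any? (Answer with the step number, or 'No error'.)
Step 3

Step 3 is incorrect due to a wrong exponent.
The step shows: z*exp(z)/(z + 1)
The correct value should be: z*exp(z)/(z + 1)**2

Explanation: The exponent -2 on z + 1 was incorrectly written as -1: the term z*exp(z)/(z + 1)**2 was incorrectly written as z*exp(z)/(z + 1)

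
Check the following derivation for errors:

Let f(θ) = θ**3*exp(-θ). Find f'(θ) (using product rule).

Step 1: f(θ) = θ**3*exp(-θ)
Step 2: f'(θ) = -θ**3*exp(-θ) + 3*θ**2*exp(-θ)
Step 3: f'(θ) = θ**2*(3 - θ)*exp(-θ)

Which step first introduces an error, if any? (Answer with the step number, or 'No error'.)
No error

All steps in this derivation are correct.
The final answer f'(θ) = θ**2*(3 - θ)*exp(-θ) is valid.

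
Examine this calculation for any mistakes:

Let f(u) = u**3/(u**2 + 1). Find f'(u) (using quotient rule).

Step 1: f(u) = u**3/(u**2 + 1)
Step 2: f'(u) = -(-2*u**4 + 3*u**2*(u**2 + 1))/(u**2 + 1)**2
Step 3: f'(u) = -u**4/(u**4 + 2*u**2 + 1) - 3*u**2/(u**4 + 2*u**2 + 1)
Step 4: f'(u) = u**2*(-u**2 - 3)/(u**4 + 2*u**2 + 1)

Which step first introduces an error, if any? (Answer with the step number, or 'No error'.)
Step 2

Step 2 is incorrect due to a sign flip.
The step shows: -(-2*u**4 + 3*u**2*(u**2 + 1))/(u**2 + 1)**2
The correct value should be: (-2*u**4 + 3*u**2*(u**2 + 1))/(u**2 + 1)**2

Explanation: The sign of the whole expression was flipped: the term (-2*u**4 + 3*u**2*(u**2 + 1))/(u**2 + 1)**2 was incorrectly written as -(-2*u**4 + 3*u**2*(u**2 + 1))/(u**2 + 1)**2
The later steps are derived from this incorrect expression, so the error originates in Step 2.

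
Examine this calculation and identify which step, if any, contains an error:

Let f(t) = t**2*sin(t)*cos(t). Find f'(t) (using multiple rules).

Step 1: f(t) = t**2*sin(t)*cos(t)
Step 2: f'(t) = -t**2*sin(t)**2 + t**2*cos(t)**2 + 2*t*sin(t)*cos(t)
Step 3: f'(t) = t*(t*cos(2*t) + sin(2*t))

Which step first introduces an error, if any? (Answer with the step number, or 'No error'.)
No error

All steps in this derivation are correct.
The final answer f'(t) = t*(t*cos(2*t) + sin(2*t)) is valid.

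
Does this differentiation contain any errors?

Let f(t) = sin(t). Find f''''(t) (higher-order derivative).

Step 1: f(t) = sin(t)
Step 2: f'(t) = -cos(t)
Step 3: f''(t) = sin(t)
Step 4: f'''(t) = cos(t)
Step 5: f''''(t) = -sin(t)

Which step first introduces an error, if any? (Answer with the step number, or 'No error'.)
Step 2

Step 2 is incorrect due to a sign flip.
The step shows: -cos(t)
The correct value should be: cos(t)

Explanation: The sign of the whole expression was flipped: the term cos(t) was incorrectly written as -cos(t)
The later steps are derived from this incorrect expression, so the error originates in Step 2.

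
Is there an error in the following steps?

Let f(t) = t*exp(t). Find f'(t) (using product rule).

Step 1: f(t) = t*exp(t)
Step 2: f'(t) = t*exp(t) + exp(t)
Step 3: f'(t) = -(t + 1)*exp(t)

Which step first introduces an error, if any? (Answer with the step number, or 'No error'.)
Step 3

Step 3 is incorrect due to a sign flip.
The step shows: -(t + 1)*exp(t)
The correct value should be: (t + 1)*exp(t)

Explanation: The sign of the whole expression was flipped: the term (t + 1)*exp(t) was incorrectly written as -(t + 1)*exp(t)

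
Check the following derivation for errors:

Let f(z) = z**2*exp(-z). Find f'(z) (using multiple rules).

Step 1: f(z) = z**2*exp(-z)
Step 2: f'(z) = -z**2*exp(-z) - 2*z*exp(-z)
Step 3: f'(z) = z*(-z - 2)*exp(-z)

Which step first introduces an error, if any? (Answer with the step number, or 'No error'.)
Step 2

Step 2 is incorrect due to a sign flip.
The step shows: -z**2*exp(-z) - 2*z*exp(-z)
The correct value should be: -z**2*exp(-z) + 2*z*exp(-z)

Explanation: The sign of one term was flipped: the term 2*z*exp(-z) was incorrectly written as -2*z*exp(-z)
The later steps are derived from this incorrect expression, so the error originates in Step 2.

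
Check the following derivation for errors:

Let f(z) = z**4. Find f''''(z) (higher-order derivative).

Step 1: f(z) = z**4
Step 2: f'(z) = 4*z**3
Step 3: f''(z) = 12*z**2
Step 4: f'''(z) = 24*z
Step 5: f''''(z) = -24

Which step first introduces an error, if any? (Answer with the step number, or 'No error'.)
Step 5

Step 5 is incorrect due to a sign flip.
The step shows: -24
The correct value should be: 24

Explanation: The sign of the whole expression was flipped: the term 24 was incorrectly written as -24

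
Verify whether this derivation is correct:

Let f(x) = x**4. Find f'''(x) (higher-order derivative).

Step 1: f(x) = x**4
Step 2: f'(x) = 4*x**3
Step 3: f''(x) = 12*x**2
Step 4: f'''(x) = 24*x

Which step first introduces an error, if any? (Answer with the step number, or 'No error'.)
No error

All steps in this derivation are correct.
The final answer f'''(x) = 24*x is valid.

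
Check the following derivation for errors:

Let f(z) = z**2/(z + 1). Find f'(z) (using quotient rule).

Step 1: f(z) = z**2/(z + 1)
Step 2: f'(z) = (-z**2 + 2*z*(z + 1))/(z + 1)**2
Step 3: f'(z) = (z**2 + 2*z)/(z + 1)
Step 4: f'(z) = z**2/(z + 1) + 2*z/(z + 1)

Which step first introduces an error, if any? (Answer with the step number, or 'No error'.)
Step 3

Step 3 is incorrect due to a wrong exponent.
The step shows: (z**2 + 2*z)/(z + 1)
The correct value should be: (z**2 + 2*z)/(z + 1)**2

Explanation: The exponent -2 on z + 1 was incorrectly written as -1: the term (z**2 + 2*z)/(z + 1)**2 was incorrectly written as (z**2 + 2*z)/(z + 1)
The later steps are derived from this incorrect expression, so the error originates in Step 3.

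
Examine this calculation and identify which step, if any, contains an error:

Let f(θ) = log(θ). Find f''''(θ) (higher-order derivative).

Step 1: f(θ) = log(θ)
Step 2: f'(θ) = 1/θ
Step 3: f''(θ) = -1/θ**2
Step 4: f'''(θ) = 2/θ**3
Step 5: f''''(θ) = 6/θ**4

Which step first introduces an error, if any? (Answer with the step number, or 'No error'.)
Step 5

Step 5 is incorrect due to a sign flip.
The step shows: 6/θ**4
The correct value should be: -6/θ**4

Explanation: The sign of the whole expression was flipped: the term -6/θ**4 was incorrectly written as 6/θ**4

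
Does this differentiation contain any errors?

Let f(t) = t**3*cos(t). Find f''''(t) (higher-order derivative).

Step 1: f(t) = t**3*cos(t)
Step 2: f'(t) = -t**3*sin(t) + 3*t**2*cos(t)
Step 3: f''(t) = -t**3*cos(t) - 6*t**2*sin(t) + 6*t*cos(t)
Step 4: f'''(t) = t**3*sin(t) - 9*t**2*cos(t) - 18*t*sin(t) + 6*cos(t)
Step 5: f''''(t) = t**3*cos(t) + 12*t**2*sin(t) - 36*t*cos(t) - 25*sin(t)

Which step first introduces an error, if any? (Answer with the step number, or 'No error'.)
Step 5

Step 5 is incorrect due to a wrong coefficient.
The step shows: t**3*cos(t) + 12*t**2*sin(t) - 36*t*cos(t) - 25*sin(t)
The correct value should be: t**3*cos(t) + 12*t**2*sin(t) - 36*t*cos(t) - 24*sin(t)

Explanation: The coefficient -24 was incorrectly written as -25: the term -24*sin(t) was incorrectly written as -25*sin(t)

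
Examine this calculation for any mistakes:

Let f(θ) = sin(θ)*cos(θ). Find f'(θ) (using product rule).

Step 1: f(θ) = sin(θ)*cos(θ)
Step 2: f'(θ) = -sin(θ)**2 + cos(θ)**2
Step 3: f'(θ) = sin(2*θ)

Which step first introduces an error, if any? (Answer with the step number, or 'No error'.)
Step 3

Step 3 is incorrect due to a wrong trig function.
The step shows: sin(2*θ)
The correct value should be: cos(2*θ)

Explanation: cos(2*θ) was incorrectly written as sin(2*θ): the term cos(2*θ) was incorrectly written as sin(2*θ)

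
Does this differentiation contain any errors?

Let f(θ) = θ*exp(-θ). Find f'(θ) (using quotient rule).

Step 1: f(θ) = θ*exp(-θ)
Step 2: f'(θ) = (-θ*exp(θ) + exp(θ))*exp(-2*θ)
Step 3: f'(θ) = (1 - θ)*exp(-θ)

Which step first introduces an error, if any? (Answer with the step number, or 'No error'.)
No error

All steps in this derivation are correct.
The final answer f'(θ) = (1 - θ)*exp(-θ) is valid.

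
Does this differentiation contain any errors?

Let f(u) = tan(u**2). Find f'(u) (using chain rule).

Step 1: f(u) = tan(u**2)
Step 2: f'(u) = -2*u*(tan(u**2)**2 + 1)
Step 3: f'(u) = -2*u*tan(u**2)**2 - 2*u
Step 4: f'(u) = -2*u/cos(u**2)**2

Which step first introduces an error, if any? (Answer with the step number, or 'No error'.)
Step 2

Step 2 is incorrect due to a sign flip.
The step shows: -2*u*(tan(u**2)**2 + 1)
The correct value should be: 2*u*(tan(u**2)**2 + 1)

Explanation: The sign of the whole expression was flipped: the term 2*u*(tan(u**2)**2 + 1) was incorrectly written as -2*u*(tan(u**2)**2 + 1)
The later steps are derived from this incorrect expression, so the error originates in Step 2.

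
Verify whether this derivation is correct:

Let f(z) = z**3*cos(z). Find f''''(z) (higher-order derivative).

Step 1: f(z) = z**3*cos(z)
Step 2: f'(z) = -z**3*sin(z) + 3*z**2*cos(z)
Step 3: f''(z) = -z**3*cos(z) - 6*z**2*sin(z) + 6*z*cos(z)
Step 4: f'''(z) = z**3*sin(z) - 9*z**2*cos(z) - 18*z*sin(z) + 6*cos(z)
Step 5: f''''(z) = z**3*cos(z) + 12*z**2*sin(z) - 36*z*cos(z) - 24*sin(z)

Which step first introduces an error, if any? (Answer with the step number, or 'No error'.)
No error

All steps in this derivation are correct.
The final answer f''''(z) = z**3*cos(z) + 12*z**2*sin(z) - 36*z*cos(z) - 24*sin(z) is valid.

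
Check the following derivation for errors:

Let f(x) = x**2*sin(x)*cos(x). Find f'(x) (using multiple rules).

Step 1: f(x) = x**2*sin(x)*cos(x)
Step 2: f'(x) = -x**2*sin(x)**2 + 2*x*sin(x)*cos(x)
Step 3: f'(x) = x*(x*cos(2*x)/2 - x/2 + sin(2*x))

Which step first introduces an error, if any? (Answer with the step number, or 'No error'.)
Step 2

Step 2 is incorrect due to a dropped term.
The step shows: -x**2*sin(x)**2 + 2*x*sin(x)*cos(x)
The correct value should be: -x**2*sin(x)**2 + x**2*cos(x)**2 + 2*x*sin(x)*cos(x)

Explanation: A term was dropped: the term x**2*cos(x)**2 was incorrectly omitted
The later steps are derived from this incorrect expression, so the error originates in Step 2.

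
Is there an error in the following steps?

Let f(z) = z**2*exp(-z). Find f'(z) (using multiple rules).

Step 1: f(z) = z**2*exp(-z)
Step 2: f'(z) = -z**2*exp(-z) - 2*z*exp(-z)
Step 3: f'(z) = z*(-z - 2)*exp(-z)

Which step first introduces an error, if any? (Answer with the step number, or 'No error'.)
Step 2

Step 2 is incorrect due to a sign flip.
The step shows: -z**2*exp(-z) - 2*z*exp(-z)
The correct value should be: -z**2*exp(-z) + 2*z*exp(-z)

Explanation: The sign of one term was flipped: the term 2*z*exp(-z) was incorrectly written as -2*z*exp(-z)
The later steps are derived from this incorrect expression, so the error originates in Step 2.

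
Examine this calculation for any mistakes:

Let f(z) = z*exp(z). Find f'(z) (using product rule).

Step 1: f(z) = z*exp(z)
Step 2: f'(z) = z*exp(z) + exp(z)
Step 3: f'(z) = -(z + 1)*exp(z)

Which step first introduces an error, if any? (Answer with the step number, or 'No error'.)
Step 3

Step 3 is incorrect due to a sign flip.
The step shows: -(z + 1)*exp(z)
The correct value should be: (z + 1)*exp(z)

Explanation: The sign of the whole expression was flipped: the term (z + 1)*exp(z) was incorrectly written as -(z + 1)*exp(z)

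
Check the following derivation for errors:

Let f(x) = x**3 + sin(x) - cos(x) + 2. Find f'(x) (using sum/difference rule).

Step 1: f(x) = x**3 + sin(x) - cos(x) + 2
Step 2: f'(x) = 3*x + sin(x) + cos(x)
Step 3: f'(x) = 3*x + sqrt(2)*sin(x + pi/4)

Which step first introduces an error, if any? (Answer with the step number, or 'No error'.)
Step 2

Step 2 is incorrect due to a wrong exponent.
The step shows: 3*x + sin(x) + cos(x)
The correct value should be: 3*x**2 + sin(x) + cos(x)

Explanation: The exponent 2 on x was incorrectly written as 1: the term 3*x**2 was incorrectly written as 3*x
The later steps are derived from this incorrect expression, so the error originates in Step 2.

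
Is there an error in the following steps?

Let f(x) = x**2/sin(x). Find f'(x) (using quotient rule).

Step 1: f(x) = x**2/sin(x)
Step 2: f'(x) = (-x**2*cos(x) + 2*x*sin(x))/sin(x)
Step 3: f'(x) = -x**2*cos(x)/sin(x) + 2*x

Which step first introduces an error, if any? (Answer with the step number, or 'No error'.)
Step 2

Step 2 is incorrect due to a wrong exponent.
The step shows: (-x**2*cos(x) + 2*x*sin(x))/sin(x)
The correct value should be: (-x**2*cos(x) + 2*x*sin(x))/sin(x)**2

Explanation: The exponent -2 on sin(x) was incorrectly written as -1: the term (-x**2*cos(x) + 2*x*sin(x))/sin(x)**2 was incorrectly written as (-x**2*cos(x) + 2*x*sin(x))/sin(x)
The later steps are derived from this incorrect expression, so the error originates in Step 2.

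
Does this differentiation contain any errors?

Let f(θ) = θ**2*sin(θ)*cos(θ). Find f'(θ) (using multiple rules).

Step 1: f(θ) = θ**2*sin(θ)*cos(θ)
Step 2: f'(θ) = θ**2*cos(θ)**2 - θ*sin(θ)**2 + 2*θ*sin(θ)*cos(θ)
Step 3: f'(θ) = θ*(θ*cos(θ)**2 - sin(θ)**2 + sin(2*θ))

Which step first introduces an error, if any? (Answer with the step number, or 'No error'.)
Step 2

Step 2 is incorrect due to a wrong exponent.
The step shows: θ**2*cos(θ)**2 - θ*sin(θ)**2 + 2*θ*sin(θ)*cos(θ)
The correct value should be: -θ**2*sin(θ)**2 + θ**2*cos(θ)**2 + 2*θ*sin(θ)*cos(θ)

Explanation: The exponent 2 on θ was incorrectly written as 1: the term -θ**2*sin(θ)**2 was incorrectly written as -θ*sin(θ)**2
The later steps are derived from this incorrect expression, so the error originates in Step 2.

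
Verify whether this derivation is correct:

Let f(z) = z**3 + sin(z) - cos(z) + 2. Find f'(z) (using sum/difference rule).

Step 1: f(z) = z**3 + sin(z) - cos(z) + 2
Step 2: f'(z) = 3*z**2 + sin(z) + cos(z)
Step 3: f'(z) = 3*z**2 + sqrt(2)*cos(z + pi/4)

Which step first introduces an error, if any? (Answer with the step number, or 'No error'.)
Step 3

Step 3 is incorrect due to a wrong trig function.
The step shows: 3*z**2 + sqrt(2)*cos(z + pi/4)
The correct value should be: 3*z**2 + sqrt(2)*sin(z + pi/4)

Explanation: sin(z + pi/4) was incorrectly written as cos(z + pi/4): the term sqrt(2)*sin(z + pi/4) was incorrectly written as sqrt(2)*cos(z + pi/4)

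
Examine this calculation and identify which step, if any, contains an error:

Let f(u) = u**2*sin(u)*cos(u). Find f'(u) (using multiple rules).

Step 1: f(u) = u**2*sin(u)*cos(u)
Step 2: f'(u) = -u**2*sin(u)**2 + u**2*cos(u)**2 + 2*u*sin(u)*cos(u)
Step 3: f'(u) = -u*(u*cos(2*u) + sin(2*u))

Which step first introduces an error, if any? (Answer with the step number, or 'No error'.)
Step 3

Step 3 is incorrect due to a sign flip.
The step shows: -u*(u*cos(2*u) + sin(2*u))
The correct value should be: u*(u*cos(2*u) + sin(2*u))

Explanation: The sign of the whole expression was flipped: the term u*(u*cos(2*u) + sin(2*u)) was incorrectly written as -u*(u*cos(2*u) + sin(2*u))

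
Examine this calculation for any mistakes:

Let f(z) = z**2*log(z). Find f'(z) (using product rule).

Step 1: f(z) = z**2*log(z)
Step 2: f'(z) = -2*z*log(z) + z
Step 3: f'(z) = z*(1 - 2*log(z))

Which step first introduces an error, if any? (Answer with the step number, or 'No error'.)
Step 2

Step 2 is incorrect due to a sign flip.
The step shows: -2*z*log(z) + z
The correct value should be: 2*z*log(z) + z

Explanation: The sign of one term was flipped: the term 2*z*log(z) was incorrectly written as -2*z*log(z)
The later steps are derived from this incorrect expression, so the error originates in Step 2.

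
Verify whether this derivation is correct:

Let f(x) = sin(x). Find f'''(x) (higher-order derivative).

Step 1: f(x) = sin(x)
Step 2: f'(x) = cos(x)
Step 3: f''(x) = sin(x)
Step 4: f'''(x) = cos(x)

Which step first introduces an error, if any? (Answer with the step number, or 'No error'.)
Step 3

Step 3 is incorrect due to a sign flip.
The step shows: sin(x)
The correct value should be: -sin(x)

Explanation: The sign of the whole expression was flipped: the term -sin(x) was incorrectly written as sin(x)
The later steps are derived from this incorrect expression, so the error originates in Step 3.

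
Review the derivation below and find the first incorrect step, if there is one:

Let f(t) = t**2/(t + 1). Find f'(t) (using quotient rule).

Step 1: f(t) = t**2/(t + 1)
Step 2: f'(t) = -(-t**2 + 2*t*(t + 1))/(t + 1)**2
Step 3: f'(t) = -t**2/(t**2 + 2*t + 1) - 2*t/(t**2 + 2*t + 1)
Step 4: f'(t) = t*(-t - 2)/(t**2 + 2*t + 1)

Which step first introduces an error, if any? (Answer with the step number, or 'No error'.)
Step 2

Step 2 is incorrect due to a sign flip.
The step shows: -(-t**2 + 2*t*(t + 1))/(t + 1)**2
The correct value should be: (-t**2 + 2*t*(t + 1))/(t + 1)**2

Explanation: The sign of the whole expression was flipped: the term (-t**2 + 2*t*(t + 1))/(t + 1)**2 was incorrectly written as -(-t**2 + 2*t*(t + 1))/(t + 1)**2
The later steps are derived from this incorrect expression, so the error originates in Step 2.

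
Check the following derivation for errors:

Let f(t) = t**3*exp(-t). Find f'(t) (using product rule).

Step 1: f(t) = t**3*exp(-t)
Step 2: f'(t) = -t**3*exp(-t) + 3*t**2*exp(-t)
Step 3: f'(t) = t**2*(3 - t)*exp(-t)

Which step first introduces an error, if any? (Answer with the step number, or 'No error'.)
No error

All steps in this derivation are correct.
The final answer f'(t) = t**2*(3 - t)*exp(-t) is valid.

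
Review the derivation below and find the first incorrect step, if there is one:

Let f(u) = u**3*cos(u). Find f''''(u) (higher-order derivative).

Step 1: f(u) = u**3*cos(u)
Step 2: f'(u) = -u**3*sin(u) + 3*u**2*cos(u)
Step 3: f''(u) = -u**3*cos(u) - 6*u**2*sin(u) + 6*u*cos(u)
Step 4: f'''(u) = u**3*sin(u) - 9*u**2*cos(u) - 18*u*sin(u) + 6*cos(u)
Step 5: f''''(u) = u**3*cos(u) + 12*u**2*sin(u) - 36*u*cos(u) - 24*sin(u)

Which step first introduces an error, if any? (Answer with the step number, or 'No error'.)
No error

All steps in this derivation are correct.
The final answer f''''(u) = u**3*cos(u) + 12*u**2*sin(u) - 36*u*cos(u) - 24*sin(u) is valid.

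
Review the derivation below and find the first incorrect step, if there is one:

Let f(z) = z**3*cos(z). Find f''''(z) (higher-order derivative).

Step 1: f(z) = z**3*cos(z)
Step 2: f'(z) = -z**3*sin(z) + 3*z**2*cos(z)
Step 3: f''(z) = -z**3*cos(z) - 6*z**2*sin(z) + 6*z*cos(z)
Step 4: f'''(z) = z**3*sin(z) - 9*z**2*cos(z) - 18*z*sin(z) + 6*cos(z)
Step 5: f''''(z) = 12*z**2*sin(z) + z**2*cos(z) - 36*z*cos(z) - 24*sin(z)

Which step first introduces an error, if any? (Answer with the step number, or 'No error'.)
Step 5

Step 5 is incorrect due to a wrong exponent.
The step shows: 12*z**2*sin(z) + z**2*cos(z) - 36*z*cos(z) - 24*sin(z)
The correct value should be: z**3*cos(z) + 12*z**2*sin(z) - 36*z*cos(z) - 24*sin(z)

Explanation: The exponent 3 on z was incorrectly written as 2: the term z**3*cos(z) was incorrectly written as z**2*cos(z)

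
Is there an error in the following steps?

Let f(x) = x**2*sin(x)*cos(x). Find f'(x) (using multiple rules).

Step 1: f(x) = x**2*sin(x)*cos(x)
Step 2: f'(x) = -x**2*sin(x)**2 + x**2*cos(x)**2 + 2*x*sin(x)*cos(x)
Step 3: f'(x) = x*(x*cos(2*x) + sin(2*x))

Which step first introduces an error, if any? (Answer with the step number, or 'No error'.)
No error

All steps in this derivation are correct.
The final answer f'(x) = x*(x*cos(2*x) + sin(2*x)) is valid.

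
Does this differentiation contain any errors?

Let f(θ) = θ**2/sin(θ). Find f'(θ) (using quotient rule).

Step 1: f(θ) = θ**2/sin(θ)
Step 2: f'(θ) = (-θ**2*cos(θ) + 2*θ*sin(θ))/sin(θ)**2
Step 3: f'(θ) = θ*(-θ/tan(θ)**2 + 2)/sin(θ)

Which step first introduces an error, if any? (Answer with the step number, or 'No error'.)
Step 3

Step 3 is incorrect due to a wrong exponent.
The step shows: θ*(-θ/tan(θ)**2 + 2)/sin(θ)
The correct value should be: θ*(-θ/tan(θ) + 2)/sin(θ)

Explanation: The exponent -1 on tan(θ) was incorrectly written as -2: the term θ*(-θ/tan(θ) + 2)/sin(θ) was incorrectly written as θ*(-θ/tan(θ)**2 + 2)/sin(θ)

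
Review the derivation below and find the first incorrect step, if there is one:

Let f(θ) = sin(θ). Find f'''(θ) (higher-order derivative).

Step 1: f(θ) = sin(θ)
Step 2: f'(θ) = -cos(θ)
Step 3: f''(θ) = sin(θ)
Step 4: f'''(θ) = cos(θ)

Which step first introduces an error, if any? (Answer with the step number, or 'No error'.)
Step 2

Step 2 is incorrect due to a sign flip.
The step shows: -cos(θ)
The correct value should be: cos(θ)

Explanation: The sign of the whole expression was flipped: the term cos(θ) was incorrectly written as -cos(θ)
The later steps are derived from this incorrect expression, so the error originates in Step 2.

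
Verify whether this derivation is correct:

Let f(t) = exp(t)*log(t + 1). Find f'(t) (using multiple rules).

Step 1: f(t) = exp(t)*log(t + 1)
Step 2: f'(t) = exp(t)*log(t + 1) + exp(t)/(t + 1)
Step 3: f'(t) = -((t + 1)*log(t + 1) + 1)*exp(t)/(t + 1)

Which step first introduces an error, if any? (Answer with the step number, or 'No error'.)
Step 3

Step 3 is incorrect due to a sign flip.
The step shows: -((t + 1)*log(t + 1) + 1)*exp(t)/(t + 1)
The correct value should be: ((t + 1)*log(t + 1) + 1)*exp(t)/(t + 1)

Explanation: The sign of the whole expression was flipped: the term ((t + 1)*log(t + 1) + 1)*exp(t)/(t + 1) was incorrectly written as -((t + 1)*log(t + 1) + 1)*exp(t)/(t + 1)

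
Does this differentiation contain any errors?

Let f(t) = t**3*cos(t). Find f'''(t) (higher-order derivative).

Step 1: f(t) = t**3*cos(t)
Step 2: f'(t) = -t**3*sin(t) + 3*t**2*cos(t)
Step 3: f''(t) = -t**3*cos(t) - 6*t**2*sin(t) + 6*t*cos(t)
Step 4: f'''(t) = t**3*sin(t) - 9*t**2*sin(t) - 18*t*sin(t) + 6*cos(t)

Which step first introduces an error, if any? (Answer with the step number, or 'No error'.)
Step 4

Step 4 is incorrect due to a wrong trig function.
The step shows: t**3*sin(t) - 9*t**2*sin(t) - 18*t*sin(t) + 6*cos(t)
The correct value should be: t**3*sin(t) - 9*t**2*cos(t) - 18*t*sin(t) + 6*cos(t)

Explanation: cos(t) was incorrectly written as sin(t): the term -9*t**2*cos(t) was incorrectly written as -9*t**2*sin(t)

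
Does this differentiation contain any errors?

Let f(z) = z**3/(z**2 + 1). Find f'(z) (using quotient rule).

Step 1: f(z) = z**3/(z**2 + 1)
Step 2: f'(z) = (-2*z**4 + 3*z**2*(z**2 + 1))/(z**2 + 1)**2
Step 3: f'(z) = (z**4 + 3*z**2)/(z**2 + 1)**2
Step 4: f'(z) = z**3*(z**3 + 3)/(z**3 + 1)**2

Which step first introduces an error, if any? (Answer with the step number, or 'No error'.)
Step 4

Step 4 is incorrect due to a wrong exponent.
The step shows: z**3*(z**3 + 3)/(z**3 + 1)**2
The correct value should be: z**2*(z**2 + 3)/(z**2 + 1)**2

Explanation: The exponent 2 on z was incorrectly written as 3: the term z**2*(z**2 + 3)/(z**2 + 1)**2 was incorrectly written as z**3*(z**3 + 3)/(z**3 + 1)**2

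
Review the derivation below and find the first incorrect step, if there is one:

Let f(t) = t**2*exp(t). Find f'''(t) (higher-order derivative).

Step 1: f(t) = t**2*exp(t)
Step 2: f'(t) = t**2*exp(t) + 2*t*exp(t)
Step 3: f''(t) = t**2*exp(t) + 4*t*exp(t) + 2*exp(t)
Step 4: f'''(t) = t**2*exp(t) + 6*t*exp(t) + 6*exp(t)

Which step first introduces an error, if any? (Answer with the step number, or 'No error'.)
No error

All steps in this derivation are correct.
The final answer f'''(t) = t**2*exp(t) + 6*t*exp(t) + 6*exp(t) is valid.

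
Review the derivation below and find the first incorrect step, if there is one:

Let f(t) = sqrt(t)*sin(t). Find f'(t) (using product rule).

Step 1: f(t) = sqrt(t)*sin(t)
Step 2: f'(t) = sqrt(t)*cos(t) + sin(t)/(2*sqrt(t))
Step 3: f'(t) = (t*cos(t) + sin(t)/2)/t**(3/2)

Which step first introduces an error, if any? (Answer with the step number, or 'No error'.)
Step 3

Step 3 is incorrect due to a wrong exponent.
The step shows: (t*cos(t) + sin(t)/2)/t**(3/2)
The correct value should be: (t*cos(t) + sin(t)/2)/sqrt(t)

Explanation: The exponent -1/2 on t was incorrectly written as -3/2: the term (t*cos(t) + sin(t)/2)/sqrt(t) was incorrectly written as (t*cos(t) + sin(t)/2)/t**(3/2)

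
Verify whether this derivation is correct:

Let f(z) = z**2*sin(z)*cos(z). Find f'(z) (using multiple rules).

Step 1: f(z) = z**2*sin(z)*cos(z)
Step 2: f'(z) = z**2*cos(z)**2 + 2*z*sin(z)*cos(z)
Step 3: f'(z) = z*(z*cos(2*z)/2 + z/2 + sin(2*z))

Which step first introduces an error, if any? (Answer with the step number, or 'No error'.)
Step 2

Step 2 is incorrect due to a dropped term.
The step shows: z**2*cos(z)**2 + 2*z*sin(z)*cos(z)
The correct value should be: -z**2*sin(z)**2 + z**2*cos(z)**2 + 2*z*sin(z)*cos(z)

Explanation: A term was dropped: the term -z**2*sin(z)**2 was incorrectly omitted
The later steps are derived from this incorrect expression, so the error originates in Step 2.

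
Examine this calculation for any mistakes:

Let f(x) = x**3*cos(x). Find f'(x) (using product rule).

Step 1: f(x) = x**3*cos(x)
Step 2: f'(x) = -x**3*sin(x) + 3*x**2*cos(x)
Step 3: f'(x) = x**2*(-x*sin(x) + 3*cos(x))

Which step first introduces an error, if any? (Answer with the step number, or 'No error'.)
No error

All steps in this derivation are correct.
The final answer f'(x) = x**2*(-x*sin(x) + 3*cos(x)) is valid.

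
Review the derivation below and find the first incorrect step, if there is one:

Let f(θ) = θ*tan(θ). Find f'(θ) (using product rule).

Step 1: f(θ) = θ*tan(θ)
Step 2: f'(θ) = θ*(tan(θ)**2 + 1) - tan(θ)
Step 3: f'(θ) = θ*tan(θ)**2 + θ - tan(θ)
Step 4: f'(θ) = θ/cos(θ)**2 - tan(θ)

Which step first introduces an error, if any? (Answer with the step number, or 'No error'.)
Step 2

Step 2 is incorrect due to a sign flip.
The step shows: θ*(tan(θ)**2 + 1) - tan(θ)
The correct value should be: θ*(tan(θ)**2 + 1) + tan(θ)

Explanation: The sign of one term was flipped: the term tan(θ) was incorrectly written as -tan(θ)
The later steps are derived from this incorrect expression, so the error originates in Step 2.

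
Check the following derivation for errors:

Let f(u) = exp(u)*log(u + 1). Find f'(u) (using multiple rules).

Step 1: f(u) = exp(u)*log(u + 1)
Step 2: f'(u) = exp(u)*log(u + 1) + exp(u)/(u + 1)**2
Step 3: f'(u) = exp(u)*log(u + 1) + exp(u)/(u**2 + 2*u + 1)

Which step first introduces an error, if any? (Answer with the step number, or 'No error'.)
Step 2

Step 2 is incorrect due to a wrong exponent.
The step shows: exp(u)*log(u + 1) + exp(u)/(u + 1)**2
The correct value should be: exp(u)*log(u + 1) + exp(u)/(u + 1)

Explanation: The exponent -1 on u + 1 was incorrectly written as -2: the term exp(u)/(u + 1) was incorrectly written as exp(u)/(u + 1)**2
The later steps are derived from this incorrect expression, so the error originates in Step 2.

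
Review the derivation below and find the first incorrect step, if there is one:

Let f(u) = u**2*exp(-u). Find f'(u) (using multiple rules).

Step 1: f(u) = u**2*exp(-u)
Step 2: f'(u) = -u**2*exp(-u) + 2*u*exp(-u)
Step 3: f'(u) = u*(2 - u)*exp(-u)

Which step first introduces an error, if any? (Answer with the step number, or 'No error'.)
No error

All steps in this derivation are correct.
The final answer f'(u) = u*(2 - u)*exp(-u) is valid.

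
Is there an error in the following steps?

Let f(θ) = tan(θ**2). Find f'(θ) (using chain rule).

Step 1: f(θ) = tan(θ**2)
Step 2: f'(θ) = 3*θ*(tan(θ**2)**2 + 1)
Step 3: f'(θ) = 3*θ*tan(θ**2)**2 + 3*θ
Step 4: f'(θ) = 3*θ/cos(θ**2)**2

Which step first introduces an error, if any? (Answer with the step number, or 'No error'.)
Step 2

Step 2 is incorrect due to a wrong coefficient.
The step shows: 3*θ*(tan(θ**2)**2 + 1)
The correct value should be: 2*θ*(tan(θ**2)**2 + 1)

Explanation: The coefficient 2 was incorrectly written as 3: the term 2*θ*(tan(θ**2)**2 + 1) was incorrectly written as 3*θ*(tan(θ**2)**2 + 1)
The later steps are derived from this incorrect expression, so the error originates in Step 2.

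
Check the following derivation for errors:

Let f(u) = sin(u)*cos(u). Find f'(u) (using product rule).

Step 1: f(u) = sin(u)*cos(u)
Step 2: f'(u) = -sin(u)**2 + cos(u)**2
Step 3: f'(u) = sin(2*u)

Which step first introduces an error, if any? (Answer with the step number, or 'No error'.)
Step 3

Step 3 is incorrect due to a wrong trig function.
The step shows: sin(2*u)
The correct value should be: cos(2*u)

Explanation: cos(2*u) was incorrectly written as sin(2*u): the term cos(2*u) was incorrectly written as sin(2*u)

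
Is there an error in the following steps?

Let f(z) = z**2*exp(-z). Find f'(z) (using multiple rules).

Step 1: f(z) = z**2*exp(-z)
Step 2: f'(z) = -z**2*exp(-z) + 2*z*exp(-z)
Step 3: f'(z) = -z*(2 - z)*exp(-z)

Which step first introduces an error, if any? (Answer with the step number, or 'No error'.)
Step 3

Step 3 is incorrect due to a sign flip.
The step shows: -z*(2 - z)*exp(-z)
The correct value should be: z*(2 - z)*exp(-z)

Explanation: The sign of the whole expression was flipped: the term z*(2 - z)*exp(-z) was incorrectly written as -z*(2 - z)*exp(-z)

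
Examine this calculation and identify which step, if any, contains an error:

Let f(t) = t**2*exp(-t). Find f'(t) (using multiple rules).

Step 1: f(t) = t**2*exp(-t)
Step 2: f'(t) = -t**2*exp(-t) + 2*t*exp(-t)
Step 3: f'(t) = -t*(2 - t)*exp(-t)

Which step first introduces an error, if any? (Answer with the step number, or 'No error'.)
Step 3

Step 3 is incorrect due to a sign flip.
The step shows: -t*(2 - t)*exp(-t)
The correct value should be: t*(2 - t)*exp(-t)

Explanation: The sign of the whole expression was flipped: the term t*(2 - t)*exp(-t) was incorrectly written as -t*(2 - t)*exp(-t)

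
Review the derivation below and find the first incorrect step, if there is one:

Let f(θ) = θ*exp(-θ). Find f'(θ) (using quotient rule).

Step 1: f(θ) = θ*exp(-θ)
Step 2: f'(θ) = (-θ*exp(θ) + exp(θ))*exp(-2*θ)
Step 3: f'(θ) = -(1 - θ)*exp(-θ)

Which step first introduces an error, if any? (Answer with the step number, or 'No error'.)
Step 3

Step 3 is incorrect due to a sign flip.
The step shows: -(1 - θ)*exp(-θ)
The correct value should be: (1 - θ)*exp(-θ)

Explanation: The sign of the whole expression was flipped: the term (1 - θ)*exp(-θ) was incorrectly written as -(1 - θ)*exp(-θ)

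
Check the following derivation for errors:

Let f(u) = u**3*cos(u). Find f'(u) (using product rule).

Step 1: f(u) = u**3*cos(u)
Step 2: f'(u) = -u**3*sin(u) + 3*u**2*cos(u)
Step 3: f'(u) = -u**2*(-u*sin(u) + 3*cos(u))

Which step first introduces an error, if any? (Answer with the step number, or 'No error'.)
Step 3

Step 3 is incorrect due to a sign flip.
The step shows: -u**2*(-u*sin(u) + 3*cos(u))
The correct value should be: u**2*(-u*sin(u) + 3*cos(u))

Explanation: The sign of the whole expression was flipped: the term u**2*(-u*sin(u) + 3*cos(u)) was incorrectly written as -u**2*(-u*sin(u) + 3*cos(u))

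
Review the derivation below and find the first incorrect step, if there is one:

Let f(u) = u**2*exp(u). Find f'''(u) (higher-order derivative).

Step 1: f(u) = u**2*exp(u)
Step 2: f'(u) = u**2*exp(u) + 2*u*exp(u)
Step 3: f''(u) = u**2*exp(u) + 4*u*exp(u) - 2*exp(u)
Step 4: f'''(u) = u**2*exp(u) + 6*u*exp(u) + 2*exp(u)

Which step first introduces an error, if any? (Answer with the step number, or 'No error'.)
Step 3

Step 3 is incorrect due to a sign flip.
The step shows: u**2*exp(u) + 4*u*exp(u) - 2*exp(u)
The correct value should be: u**2*exp(u) + 4*u*exp(u) + 2*exp(u)

Explanation: The sign of one term was flipped: the term 2*exp(u) was incorrectly written as -2*exp(u)
The later steps are derived from this incorrect expression, so the error originates in Step 3.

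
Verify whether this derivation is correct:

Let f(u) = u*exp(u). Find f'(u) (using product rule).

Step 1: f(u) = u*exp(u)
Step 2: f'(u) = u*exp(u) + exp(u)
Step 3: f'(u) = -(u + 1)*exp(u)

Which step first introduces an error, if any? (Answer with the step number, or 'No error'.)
Step 3

Step 3 is incorrect due to a sign flip.
The step shows: -(u + 1)*exp(u)
The correct value should be: (u + 1)*exp(u)

Explanation: The sign of the whole expression was flipped: the term (u + 1)*exp(u) was incorrectly written as -(u + 1)*exp(u)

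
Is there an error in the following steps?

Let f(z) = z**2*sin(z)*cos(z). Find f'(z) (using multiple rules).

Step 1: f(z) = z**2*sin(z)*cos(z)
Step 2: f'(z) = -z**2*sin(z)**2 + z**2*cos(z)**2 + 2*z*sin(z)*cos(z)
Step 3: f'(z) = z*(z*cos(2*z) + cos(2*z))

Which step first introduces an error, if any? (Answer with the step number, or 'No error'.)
Step 3

Step 3 is incorrect due to a wrong trig function.
The step shows: z*(z*cos(2*z) + cos(2*z))
The correct value should be: z*(z*cos(2*z) + sin(2*z))

Explanation: sin(2*z) was incorrectly written as cos(2*z): the term z*(z*cos(2*z) + sin(2*z)) was incorrectly written as z*(z*cos(2*z) + cos(2*z))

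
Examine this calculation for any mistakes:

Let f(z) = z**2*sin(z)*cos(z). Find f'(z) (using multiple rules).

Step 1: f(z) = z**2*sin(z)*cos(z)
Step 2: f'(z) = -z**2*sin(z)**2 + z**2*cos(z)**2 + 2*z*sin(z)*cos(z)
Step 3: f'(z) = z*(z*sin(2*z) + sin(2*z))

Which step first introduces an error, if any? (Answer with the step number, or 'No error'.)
Step 3

Step 3 is incorrect due to a wrong trig function.
The step shows: z*(z*sin(2*z) + sin(2*z))
The correct value should be: z*(z*cos(2*z) + sin(2*z))

Explanation: cos(2*z) was incorrectly written as sin(2*z): the term z*(z*cos(2*z) + sin(2*z)) was incorrectly written as z*(z*sin(2*z) + sin(2*z))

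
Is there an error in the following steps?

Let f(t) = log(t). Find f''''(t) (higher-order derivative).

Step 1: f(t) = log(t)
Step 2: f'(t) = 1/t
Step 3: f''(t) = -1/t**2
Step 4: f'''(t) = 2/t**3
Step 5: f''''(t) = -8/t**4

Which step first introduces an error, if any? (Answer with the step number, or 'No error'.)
Step 5

Step 5 is incorrect due to a wrong coefficient.
The step shows: -8/t**4
The correct value should be: -6/t**4

Explanation: The coefficient -6 was incorrectly written as -8: the term -6/t**4 was incorrectly written as -8/t**4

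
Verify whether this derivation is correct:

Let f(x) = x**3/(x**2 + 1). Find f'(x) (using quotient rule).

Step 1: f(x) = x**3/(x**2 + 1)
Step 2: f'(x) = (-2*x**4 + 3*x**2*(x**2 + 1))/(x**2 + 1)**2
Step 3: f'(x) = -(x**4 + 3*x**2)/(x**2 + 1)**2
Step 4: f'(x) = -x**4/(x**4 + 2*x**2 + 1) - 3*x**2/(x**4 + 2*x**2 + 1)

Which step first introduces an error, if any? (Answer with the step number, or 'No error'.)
Step 3

Step 3 is incorrect due to a sign flip.
The step shows: -(x**4 + 3*x**2)/(x**2 + 1)**2
The correct value should be: (x**4 + 3*x**2)/(x**2 + 1)**2

Explanation: The sign of the whole expression was flipped: the term (x**4 + 3*x**2)/(x**2 + 1)**2 was incorrectly written as -(x**4 + 3*x**2)/(x**2 + 1)**2
The later steps are derived from this incorrect expression, so the error originates in Step 3.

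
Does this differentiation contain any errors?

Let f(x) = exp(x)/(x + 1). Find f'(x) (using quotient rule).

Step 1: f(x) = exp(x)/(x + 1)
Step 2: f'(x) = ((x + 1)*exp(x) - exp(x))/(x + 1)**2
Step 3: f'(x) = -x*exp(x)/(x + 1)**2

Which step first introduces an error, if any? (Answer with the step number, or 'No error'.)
Step 3

Step 3 is incorrect due to a sign flip.
The step shows: -x*exp(x)/(x + 1)**2
The correct value should be: x*exp(x)/(x + 1)**2

Explanation: The sign of the whole expression was flipped: the term x*exp(x)/(x + 1)**2 was incorrectly written as -x*exp(x)/(x + 1)**2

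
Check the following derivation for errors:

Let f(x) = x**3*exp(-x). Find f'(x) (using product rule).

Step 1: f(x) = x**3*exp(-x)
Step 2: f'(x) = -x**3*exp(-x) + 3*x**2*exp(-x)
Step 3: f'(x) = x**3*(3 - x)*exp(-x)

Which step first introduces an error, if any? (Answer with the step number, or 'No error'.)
Step 3

Step 3 is incorrect due to a wrong exponent.
The step shows: x**3*(3 - x)*exp(-x)
The correct value should be: x**2*(3 - x)*exp(-x)

Explanation: The exponent 2 on x was incorrectly written as 3: the term x**2*(3 - x)*exp(-x) was incorrectly written as x**3*(3 - x)*exp(-x)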